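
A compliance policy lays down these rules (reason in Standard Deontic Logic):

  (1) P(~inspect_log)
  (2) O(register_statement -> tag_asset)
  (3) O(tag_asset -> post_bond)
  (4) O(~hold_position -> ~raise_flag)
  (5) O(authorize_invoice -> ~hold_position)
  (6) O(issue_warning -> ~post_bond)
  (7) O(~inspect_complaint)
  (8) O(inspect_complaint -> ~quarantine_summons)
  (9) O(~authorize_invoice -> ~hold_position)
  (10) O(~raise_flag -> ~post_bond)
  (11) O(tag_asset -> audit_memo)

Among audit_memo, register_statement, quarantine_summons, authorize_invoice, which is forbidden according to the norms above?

Premises 9 and 5 cover both cases: O(~authorize_invoice -> ~hold_position) and O(authorize_invoice -> ~hold_position). Since ~authorize_invoice ∨ authorize_invoice is a tautology, O(~hold_position) follows.
With premise 4, O(~hold_position -> ~raise_flag), the K-axiom yields O(~raise_flag).
From O(~raise_flag) and premise 10, O(~raise_flag -> ~post_bond), we obtain O(~post_bond).
Premise 3, O(tag_asset -> post_bond), contraposes to O(~post_bond -> ~tag_asset); with O(~post_bond) we get O(~tag_asset).
Premise 2, O(register_statement -> tag_asset), contraposes to O(~tag_asset -> ~register_statement); with O(~tag_asset) we get O(~register_statement).
So O(~register_statement) holds, i.e. register_statement is forbidden. None of the other listed options is forbidden under the premises.

register_statement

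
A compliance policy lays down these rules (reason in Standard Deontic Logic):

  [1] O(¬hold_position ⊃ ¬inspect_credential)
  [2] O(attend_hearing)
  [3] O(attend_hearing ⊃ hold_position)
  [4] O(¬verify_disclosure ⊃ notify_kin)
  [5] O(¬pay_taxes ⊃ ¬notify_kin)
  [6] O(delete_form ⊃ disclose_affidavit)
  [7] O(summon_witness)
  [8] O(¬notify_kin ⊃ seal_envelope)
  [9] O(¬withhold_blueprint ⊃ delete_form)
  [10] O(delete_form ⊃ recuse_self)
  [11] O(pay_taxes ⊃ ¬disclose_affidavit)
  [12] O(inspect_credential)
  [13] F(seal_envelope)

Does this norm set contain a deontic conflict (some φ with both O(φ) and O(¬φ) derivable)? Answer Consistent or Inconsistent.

Premise 1 is O(¬hold_position ⊃ ¬inspect_credential), but O(¬hold_position) is not derivable from the premises, so it does not yield O(¬inspect_credential).
So O(¬inspect_credential) is not derivable, and the apparent clash with O(inspect_credential) does not arise.
A world satisfying every obligation exists (e.g. attend_hearing=true, delete_form=false, disclose_affidavit=false, hold_position=true, inspect_credential=true, notify_kin=true, pay_taxes=true, recuse_self=false, seal_envelope=false, summon_witness=true, verify_disclosure=false, withhold_blueprint=true); no atom is both obligatory and forbidden, so the set is consistent.

Consistent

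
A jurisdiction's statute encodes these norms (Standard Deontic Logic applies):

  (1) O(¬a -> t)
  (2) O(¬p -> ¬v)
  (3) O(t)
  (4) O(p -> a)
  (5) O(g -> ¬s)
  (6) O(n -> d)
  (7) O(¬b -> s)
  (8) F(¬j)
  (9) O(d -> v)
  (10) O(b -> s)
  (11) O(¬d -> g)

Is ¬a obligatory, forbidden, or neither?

By case analysis on b: premise 10 gives O(b -> s) and premise 7 gives O(¬b -> s), so O(s) either way.
Premise 5, O(g -> ¬s), contraposes to O(s -> ¬g); with O(s) we get O(¬g).
Premise 11 is O(¬d -> g); contrapositively O(¬g -> d). Since O(¬g) holds, K gives O(d).
With premise 9, O(d -> v), the K-axiom yields O(v).
Premise 2 is O(¬p -> ¬v); contrapositively O(v -> p). Since O(v) holds, K gives O(p).
Premise 4 is O(p -> a); since O(p), deontic closure gives O(a).
Premises 1, 3, 6, 8 do not contribute to this derivation.
Thus O(a), which is F(¬a): ¬a is forbidden.

Forbidden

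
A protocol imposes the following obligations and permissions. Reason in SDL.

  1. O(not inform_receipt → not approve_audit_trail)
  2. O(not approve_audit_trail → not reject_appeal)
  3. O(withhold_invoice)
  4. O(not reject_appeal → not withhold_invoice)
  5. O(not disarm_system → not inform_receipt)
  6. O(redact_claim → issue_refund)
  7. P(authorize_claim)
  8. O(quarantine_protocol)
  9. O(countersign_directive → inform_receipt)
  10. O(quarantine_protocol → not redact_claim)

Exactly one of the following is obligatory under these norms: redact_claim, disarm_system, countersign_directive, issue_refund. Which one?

disarm_system

Premise 3 states O(withhold_invoice) outright.
Premise 4 is O(not reject_appeal → not withhold_invoice); contrapositively O(withhold_invoice → reject_appeal). Since O(withhold_invoice) holds, K gives O(reject_appeal).
Premise 2 is O(not approve_audit_trail → not reject_appeal); contrapositively O(reject_appeal → approve_audit_trail). Since O(reject_appeal) holds, K gives O(approve_audit_trail).
The contrapositive of premise 1 (O(not inform_receipt → not approve_audit_trail)) is O(approve_audit_trail → inform_receipt), and O(approve_audit_trail) is already established, so O(inform_receipt).
Premise 5 is O(not disarm_system → not inform_receipt); contrapositively O(inform_receipt → disarm_system). Since O(inform_receipt) holds, K gives O(disarm_system).
So O(disarm_system) holds — disarm_system is obligatory. None of the other listed options is made obligatory by any chain of premises.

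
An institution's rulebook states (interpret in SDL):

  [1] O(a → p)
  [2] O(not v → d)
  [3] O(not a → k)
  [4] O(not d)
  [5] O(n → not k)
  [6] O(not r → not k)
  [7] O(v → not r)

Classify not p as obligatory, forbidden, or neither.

Forbidden

From premise 4 we have O(not d).
Premise 2, O(not v → d), contraposes to O(not d → v); with O(not d) we get O(v).
Applying K to premise 7 (O(v → not r)) and O(v) yields O(not r).
Premise 6 is O(not r → not k); since O(not r), deontic closure gives O(not k).
Premise 3 is O(not a → k); contrapositively O(not k → a). Since O(not k) holds, K gives O(a).
From O(a) and premise 1, O(a → p), we obtain O(p).
Premise 5 does not contribute to this derivation.
Thus O(p), which is F(not p): not p is forbidden.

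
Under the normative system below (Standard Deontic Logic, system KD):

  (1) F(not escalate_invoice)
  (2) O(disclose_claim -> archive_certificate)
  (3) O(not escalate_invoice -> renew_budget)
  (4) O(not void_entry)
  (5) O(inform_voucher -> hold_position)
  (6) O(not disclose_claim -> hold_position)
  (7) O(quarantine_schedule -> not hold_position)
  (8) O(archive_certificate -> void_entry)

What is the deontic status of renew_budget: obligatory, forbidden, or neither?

Premise 3 is O(not escalate_invoice -> renew_budget), but O(not escalate_invoice) is not derivable from the premises, so it does not yield O(renew_budget).
No premise or chain of K-axiom applications forces O(renew_budget), and none forces O(not renew_budget). So renew_budget is neither obligatory nor forbidden under these norms.

Neither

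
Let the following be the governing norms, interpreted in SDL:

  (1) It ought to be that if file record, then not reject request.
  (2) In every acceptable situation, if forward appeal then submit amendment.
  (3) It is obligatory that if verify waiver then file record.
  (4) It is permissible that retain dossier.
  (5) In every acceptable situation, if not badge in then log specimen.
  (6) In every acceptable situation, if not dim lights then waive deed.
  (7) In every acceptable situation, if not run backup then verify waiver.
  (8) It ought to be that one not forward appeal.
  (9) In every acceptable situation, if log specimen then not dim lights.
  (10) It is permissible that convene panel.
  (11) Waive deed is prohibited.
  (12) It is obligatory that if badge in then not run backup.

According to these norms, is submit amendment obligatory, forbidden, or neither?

Premise 2 is O(forward_appeal → submit_amendment), but O(forward_appeal) is not derivable from the premises, so it does not yield O(submit_amendment).
No premise or chain of K-axiom applications forces O(submit_amendment), and none forces O(¬submit_amendment). So submit_amendment is neither obligatory nor forbidden under these norms.

Neither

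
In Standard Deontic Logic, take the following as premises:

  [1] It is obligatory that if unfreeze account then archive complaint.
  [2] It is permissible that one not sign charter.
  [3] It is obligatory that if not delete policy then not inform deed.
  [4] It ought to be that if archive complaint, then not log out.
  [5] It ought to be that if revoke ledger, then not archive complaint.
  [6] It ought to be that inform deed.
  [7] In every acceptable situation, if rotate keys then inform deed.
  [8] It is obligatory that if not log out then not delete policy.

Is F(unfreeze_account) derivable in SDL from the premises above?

From premise 6 we have O(inform_deed).
Premise 3 is O(¬delete_policy → ¬inform_deed); contrapositively O(inform_deed → delete_policy). Since O(inform_deed) holds, K gives O(delete_policy).
Premise 8 is O(¬log_out → ¬delete_policy); contrapositively O(delete_policy → log_out). Since O(delete_policy) holds, K gives O(log_out).
Premise 4 is O(archive_complaint → ¬log_out); contrapositively O(log_out → ¬archive_complaint). Since O(log_out) holds, K gives O(¬archive_complaint).
Premise 1 is O(unfreeze_account → archive_complaint); contrapositively O(¬archive_complaint → ¬unfreeze_account). Since O(¬archive_complaint) holds, K gives O(¬unfreeze_account).
Premises 2, 5, 7 do not contribute to this derivation.
So O(¬unfreeze_account) holds, i.e. F(unfreeze_account). The claim follows.

Yes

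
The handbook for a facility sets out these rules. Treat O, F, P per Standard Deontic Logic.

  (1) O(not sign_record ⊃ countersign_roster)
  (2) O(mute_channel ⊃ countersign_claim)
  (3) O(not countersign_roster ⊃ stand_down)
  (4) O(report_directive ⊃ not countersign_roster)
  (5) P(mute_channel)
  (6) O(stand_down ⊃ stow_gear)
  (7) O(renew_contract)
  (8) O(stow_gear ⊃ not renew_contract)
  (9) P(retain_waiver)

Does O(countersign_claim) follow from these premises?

No

Premise 2 is O(mute_channel ⊃ countersign_claim), but O(mute_channel) is not derivable from the premises (the permission P(mute_channel) asserts only not O(not mute_channel), not O(mute_channel)), so it does not yield O(countersign_claim).
No other premise forces O(countersign_claim). An ideal world satisfying every premise can still have countersign_claim false, so O(countersign_claim) is not derivable.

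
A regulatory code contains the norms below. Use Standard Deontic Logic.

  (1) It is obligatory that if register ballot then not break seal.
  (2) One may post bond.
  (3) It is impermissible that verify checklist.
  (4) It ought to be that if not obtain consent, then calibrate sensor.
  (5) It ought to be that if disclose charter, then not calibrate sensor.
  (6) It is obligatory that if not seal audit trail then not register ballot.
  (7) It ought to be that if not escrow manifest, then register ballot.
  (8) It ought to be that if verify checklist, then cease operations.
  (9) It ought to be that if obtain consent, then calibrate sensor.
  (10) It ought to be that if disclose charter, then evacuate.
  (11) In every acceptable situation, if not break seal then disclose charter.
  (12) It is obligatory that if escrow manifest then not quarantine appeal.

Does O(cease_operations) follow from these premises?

Premise 8 is O(verify_checklist → cease_operations), but O(verify_checklist) is not derivable from the premises, so it does not yield O(cease_operations).
No other premise forces O(cease_operations). An ideal world satisfying every premise can still have cease_operations false, so O(cease_operations) is not derivable.

No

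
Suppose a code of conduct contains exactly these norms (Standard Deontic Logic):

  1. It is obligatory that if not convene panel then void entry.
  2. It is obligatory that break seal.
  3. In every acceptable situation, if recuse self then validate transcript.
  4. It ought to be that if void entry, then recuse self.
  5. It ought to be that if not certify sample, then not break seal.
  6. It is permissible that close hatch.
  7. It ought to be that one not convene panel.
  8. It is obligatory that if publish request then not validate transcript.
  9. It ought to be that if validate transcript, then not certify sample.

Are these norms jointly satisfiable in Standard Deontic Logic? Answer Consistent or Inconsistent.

Inconsistent

Premise 2 states O(break_seal) outright.
The contrapositive of premise 5 (O(¬certify_sample → ¬break_seal)) is O(break_seal → certify_sample), and O(break_seal) is already established, so O(certify_sample).
The contrapositive of premise 9 (O(validate_transcript → ¬certify_sample)) is O(certify_sample → ¬validate_transcript), and O(certify_sample) is already established, so O(¬validate_transcript).
The contrapositive of premise 3 (O(recuse_self → validate_transcript)) is O(¬validate_transcript → ¬recuse_self), and O(¬validate_transcript) is already established, so O(¬recuse_self).
The contrapositive of premise 4 (O(void_entry → recuse_self)) is O(¬recuse_self → ¬void_entry), and O(¬recuse_self) is already established, so O(¬void_entry).
Premise 1 is O(¬convene_panel → void_entry); contrapositively O(¬void_entry → convene_panel). Since O(¬void_entry) holds, K gives O(convene_panel).
However, premise 7 gives O(¬convene_panel).
We now have both O(convene_panel) and O(¬convene_panel) — convene_panel is simultaneously obligatory and forbidden, violating the D-axiom.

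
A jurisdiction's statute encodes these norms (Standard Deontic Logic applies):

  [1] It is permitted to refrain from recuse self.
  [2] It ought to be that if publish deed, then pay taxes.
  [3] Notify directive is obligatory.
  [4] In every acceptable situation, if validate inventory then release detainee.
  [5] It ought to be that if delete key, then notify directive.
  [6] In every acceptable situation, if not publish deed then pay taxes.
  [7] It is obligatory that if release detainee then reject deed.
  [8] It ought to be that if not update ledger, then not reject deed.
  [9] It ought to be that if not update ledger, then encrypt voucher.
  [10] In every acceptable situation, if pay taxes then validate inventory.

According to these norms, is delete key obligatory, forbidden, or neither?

Premise 5 is O(delete_key → notify_directive); even if O(notify_directive) held, inferring O(delete_key) would be affirming the consequent — invalid.
No premise or chain of K-axiom applications forces O(delete_key), and none forces O(¬delete_key). So delete_key is neither obligatory nor forbidden under these norms.

Neither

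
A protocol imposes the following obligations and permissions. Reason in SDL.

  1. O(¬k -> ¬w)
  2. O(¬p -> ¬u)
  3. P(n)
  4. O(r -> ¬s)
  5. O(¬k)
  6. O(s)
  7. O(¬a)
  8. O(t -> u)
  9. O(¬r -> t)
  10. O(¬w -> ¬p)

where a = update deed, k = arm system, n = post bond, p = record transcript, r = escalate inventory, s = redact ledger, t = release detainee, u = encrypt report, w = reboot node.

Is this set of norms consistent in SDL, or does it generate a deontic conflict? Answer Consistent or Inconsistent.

Inconsistent

Premise 6 states O(s) outright.
Premise 4, O(r -> ¬s), contraposes to O(s -> ¬r); with O(s) we get O(¬r).
From O(¬r) and premise 9, O(¬r -> t), we obtain O(t).
Applying K to premise 8 (O(t -> u)) and O(t) yields O(u).
Premise 2, O(¬p -> ¬u), contraposes to O(u -> p); with O(u) we get O(p).
Premise 10 is O(¬w -> ¬p); contrapositively O(p -> w). Since O(p) holds, K gives O(w).
Premise 1, O(¬k -> ¬w), contraposes to O(w -> k); with O(w) we get O(k).
Yet premise 5 states O(¬k).
We now have both O(k) and O(¬k) — k is simultaneously obligatory and forbidden, violating the D-axiom.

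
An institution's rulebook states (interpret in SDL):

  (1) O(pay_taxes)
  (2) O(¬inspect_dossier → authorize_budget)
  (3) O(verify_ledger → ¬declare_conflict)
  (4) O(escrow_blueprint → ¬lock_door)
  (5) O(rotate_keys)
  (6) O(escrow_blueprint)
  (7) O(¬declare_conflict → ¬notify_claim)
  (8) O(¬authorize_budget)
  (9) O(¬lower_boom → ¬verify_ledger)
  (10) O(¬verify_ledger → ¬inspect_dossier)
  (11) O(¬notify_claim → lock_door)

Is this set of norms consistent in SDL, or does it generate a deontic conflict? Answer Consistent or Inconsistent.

Premise 6 states O(escrow_blueprint) outright.
Premise 4 is O(escrow_blueprint → ¬lock_door); since O(escrow_blueprint), deontic closure gives O(¬lock_door).
Premise 11, O(¬notify_claim → lock_door), contraposes to O(¬lock_door → notify_claim); with O(¬lock_door) we get O(notify_claim).
Premise 7, O(¬declare_conflict → ¬notify_claim), contraposes to O(notify_claim → declare_conflict); with O(notify_claim) we get O(declare_conflict).
The contrapositive of premise 3 (O(verify_ledger → ¬declare_conflict)) is O(declare_conflict → ¬verify_ledger), and O(declare_conflict) is already established, so O(¬verify_ledger).
From O(¬verify_ledger) and premise 10, O(¬verify_ledger → ¬inspect_dossier), we obtain O(¬inspect_dossier).
From O(¬inspect_dossier) and premise 2, O(¬inspect_dossier → authorize_budget), we obtain O(authorize_budget).
But premise 8 directly asserts O(¬authorize_budget).
We now have both O(authorize_budget) and O(¬authorize_budget) — authorize_budget is simultaneously obligatory and forbidden, violating the D-axiom.

Inconsistent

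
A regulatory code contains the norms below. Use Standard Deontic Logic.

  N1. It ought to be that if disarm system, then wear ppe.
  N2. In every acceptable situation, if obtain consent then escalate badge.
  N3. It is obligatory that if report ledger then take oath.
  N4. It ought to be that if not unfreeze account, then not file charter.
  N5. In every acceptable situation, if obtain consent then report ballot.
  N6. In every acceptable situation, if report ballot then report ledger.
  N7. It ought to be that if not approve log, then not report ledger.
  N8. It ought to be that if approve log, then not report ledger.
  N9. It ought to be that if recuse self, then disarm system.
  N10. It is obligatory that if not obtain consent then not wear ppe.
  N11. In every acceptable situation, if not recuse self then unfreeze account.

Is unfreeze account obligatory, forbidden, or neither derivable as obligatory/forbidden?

Obligatory

Premises 8 and 7 cover both cases: O(approve_log → ¬report_ledger) and O(¬approve_log → ¬report_ledger). Since approve_log ∨ ¬approve_log is a tautology, O(¬report_ledger) follows.
Premise 6 is O(report_ballot → report_ledger); contrapositively O(¬report_ledger → ¬report_ballot). Since O(¬report_ledger) holds, K gives O(¬report_ballot).
Premise 5 is O(obtain_consent → report_ballot); contrapositively O(¬report_ballot → ¬obtain_consent). Since O(¬report_ballot) holds, K gives O(¬obtain_consent).
Premise 10 is O(¬obtain_consent → ¬wear_ppe); since O(¬obtain_consent), deontic closure gives O(¬wear_ppe).
Premise 1, O(disarm_system → wear_ppe), contraposes to O(¬wear_ppe → ¬disarm_system); with O(¬wear_ppe) we get O(¬disarm_system).
Premise 9 is O(recuse_self → disarm_system); contrapositively O(¬disarm_system → ¬recuse_self). Since O(¬disarm_system) holds, K gives O(¬recuse_self).
With premise 11, O(¬recuse_self → unfreeze_account), the K-axiom yields O(unfreeze_account).
Premises 2, 3, 4 do not contribute to this derivation.
Hence unfreeze_account is obligatory.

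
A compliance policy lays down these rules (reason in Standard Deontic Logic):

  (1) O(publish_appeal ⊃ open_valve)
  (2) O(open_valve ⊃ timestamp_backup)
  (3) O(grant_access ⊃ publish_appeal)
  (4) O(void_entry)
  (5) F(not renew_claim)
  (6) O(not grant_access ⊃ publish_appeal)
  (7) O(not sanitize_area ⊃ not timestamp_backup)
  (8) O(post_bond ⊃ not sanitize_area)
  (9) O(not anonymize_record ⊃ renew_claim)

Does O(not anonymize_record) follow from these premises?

No

Premise 9 is O(not anonymize_record ⊃ renew_claim); even if O(renew_claim) held, inferring O(not anonymize_record) would be affirming the consequent — invalid.
No other premise forces O(not anonymize_record). An ideal world satisfying every premise can still have not anonymize_record false, so O(not anonymize_record) is not derivable.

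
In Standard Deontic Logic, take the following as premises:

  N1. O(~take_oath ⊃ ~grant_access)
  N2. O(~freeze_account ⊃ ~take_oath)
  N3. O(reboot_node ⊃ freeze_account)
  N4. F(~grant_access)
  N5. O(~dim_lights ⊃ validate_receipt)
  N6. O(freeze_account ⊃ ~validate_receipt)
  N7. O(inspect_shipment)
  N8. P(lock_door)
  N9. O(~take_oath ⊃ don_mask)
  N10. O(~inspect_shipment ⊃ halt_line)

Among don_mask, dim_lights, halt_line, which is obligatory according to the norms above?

Premise 4, F(~grant_access), is equivalent to O(grant_access).
The contrapositive of premise 1 (O(~take_oath ⊃ ~grant_access)) is O(grant_access ⊃ take_oath), and O(grant_access) is already established, so O(take_oath).
Premise 2 is O(~freeze_account ⊃ ~take_oath); contrapositively O(take_oath ⊃ freeze_account). Since O(take_oath) holds, K gives O(freeze_account).
Premise 6 is O(freeze_account ⊃ ~validate_receipt); since O(freeze_account), deontic closure gives O(~validate_receipt).
Premise 5 is O(~dim_lights ⊃ validate_receipt); contrapositively O(~validate_receipt ⊃ dim_lights). Since O(~validate_receipt) holds, K gives O(dim_lights).
So O(dim_lights) holds — dim_lights is obligatory. None of the other listed options is made obligatory by any chain of premises.

dim_lights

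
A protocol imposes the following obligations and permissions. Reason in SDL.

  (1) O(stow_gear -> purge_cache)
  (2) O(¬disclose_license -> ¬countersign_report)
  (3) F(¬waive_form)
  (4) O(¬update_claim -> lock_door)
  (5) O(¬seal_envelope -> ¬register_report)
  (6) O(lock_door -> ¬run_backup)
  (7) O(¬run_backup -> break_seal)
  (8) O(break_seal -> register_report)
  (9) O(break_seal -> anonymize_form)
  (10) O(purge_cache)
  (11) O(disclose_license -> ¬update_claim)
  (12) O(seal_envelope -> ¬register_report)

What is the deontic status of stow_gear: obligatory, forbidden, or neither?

Premise 1 is O(stow_gear -> purge_cache); even if O(purge_cache) held, inferring O(stow_gear) would be affirming the consequent — invalid.
No premise or chain of K-axiom applications forces O(stow_gear), and none forces O(¬stow_gear). So stow_gear is neither obligatory nor forbidden under these norms.

Neither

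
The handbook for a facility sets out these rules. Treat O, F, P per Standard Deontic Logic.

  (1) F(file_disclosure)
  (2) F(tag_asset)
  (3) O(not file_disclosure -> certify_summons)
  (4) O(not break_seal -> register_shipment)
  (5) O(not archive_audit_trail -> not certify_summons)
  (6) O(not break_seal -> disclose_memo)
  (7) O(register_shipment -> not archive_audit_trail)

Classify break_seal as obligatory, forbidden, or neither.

F(file_disclosure) at premise 1 means O(not file_disclosure).
Applying K to premise 3 (O(not file_disclosure -> certify_summons)) and O(not file_disclosure) yields O(certify_summons).
Premise 5 is O(not archive_audit_trail -> not certify_summons); contrapositively O(certify_summons -> archive_audit_trail). Since O(certify_summons) holds, K gives O(archive_audit_trail).
Premise 7, O(register_shipment -> not archive_audit_trail), contraposes to O(archive_audit_trail -> not register_shipment); with O(archive_audit_trail) we get O(not register_shipment).
The contrapositive of premise 4 (O(not break_seal -> register_shipment)) is O(not register_shipment -> break_seal), and O(not register_shipment) is already established, so O(break_seal).
Premises 2, 6 do not contribute to this derivation.
Hence break_seal is obligatory.

Obligatory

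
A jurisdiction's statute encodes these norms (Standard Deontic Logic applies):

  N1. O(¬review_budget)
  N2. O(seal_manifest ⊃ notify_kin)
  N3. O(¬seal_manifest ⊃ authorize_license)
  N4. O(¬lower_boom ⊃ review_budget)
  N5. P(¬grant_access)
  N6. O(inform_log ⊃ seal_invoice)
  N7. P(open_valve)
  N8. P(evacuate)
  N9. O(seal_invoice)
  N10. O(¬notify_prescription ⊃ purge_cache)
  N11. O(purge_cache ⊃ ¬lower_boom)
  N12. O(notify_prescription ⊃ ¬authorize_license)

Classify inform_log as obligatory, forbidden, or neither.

Neither

Premise 6 is O(inform_log ⊃ seal_invoice); even if O(seal_invoice) held, inferring O(inform_log) would be affirming the consequent — invalid.
No premise or chain of K-axiom applications forces O(inform_log), and none forces O(¬inform_log). So inform_log is neither obligatory nor forbidden under these norms.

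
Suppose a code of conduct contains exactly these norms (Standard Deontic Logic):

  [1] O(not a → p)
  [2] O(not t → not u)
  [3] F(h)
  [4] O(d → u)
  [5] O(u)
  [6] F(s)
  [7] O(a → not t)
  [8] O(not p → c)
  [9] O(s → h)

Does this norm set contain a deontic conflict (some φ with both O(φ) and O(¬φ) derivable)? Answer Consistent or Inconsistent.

Consistent

Premise 9 is O(s → h), but O(s) is not derivable from the premises, so it does not yield O(h).
So O(h) is not derivable, and the apparent clash with O(not h) does not arise.
A world satisfying every obligation exists (e.g. a=false, c=false, d=false, h=false, p=true, s=false, t=true, u=true); no atom is both obligatory and forbidden, so the set is consistent.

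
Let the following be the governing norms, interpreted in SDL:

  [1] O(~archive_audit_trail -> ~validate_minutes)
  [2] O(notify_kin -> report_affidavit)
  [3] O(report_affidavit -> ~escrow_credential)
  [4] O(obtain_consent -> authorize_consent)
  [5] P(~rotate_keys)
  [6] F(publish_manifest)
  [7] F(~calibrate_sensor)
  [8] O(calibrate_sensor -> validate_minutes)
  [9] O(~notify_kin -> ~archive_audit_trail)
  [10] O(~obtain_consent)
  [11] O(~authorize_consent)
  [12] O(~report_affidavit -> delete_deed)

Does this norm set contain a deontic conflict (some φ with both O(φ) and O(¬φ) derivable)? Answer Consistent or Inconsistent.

Consistent

Premise 4 is O(obtain_consent -> authorize_consent), but O(obtain_consent) is not derivable from the premises, so it does not yield O(authorize_consent).
So O(authorize_consent) is not derivable, and the apparent clash with O(~authorize_consent) does not arise.
A world satisfying every obligation exists (e.g. archive_audit_trail=true, authorize_consent=false, calibrate_sensor=true, delete_deed=false, escrow_credential=false, notify_kin=true, obtain_consent=false, publish_manifest=false, report_affidavit=true, rotate_keys=false, validate_minutes=true); no atom is both obligatory and forbidden, so the set is consistent.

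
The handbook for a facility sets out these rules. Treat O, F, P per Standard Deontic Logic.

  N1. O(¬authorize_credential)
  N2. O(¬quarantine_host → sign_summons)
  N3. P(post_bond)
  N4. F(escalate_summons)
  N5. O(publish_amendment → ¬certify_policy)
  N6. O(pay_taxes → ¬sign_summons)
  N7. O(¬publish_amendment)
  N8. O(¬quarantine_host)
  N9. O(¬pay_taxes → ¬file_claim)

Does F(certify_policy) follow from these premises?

Premise 5 is O(publish_amendment → ¬certify_policy), but O(publish_amendment) is not derivable from the premises, so it does not yield O(¬certify_policy).
No other premise forces O(¬certify_policy). An ideal world satisfying every premise can still have certify_policy true, so F(certify_policy) is not derivable.

No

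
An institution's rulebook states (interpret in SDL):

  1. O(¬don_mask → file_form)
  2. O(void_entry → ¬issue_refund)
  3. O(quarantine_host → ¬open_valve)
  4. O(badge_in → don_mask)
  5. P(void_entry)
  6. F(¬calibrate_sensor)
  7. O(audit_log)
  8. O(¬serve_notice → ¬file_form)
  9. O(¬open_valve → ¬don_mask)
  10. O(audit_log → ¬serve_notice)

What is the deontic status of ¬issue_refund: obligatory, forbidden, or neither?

Premise 2 is O(void_entry → ¬issue_refund), but O(void_entry) is not derivable from the premises (the permission P(void_entry) asserts only ¬O(¬void_entry), not O(void_entry)), so it does not yield O(¬issue_refund).
No premise or chain of K-axiom applications forces O(¬issue_refund), and none forces O(issue_refund). So ¬issue_refund is neither obligatory nor forbidden under these norms.

Neither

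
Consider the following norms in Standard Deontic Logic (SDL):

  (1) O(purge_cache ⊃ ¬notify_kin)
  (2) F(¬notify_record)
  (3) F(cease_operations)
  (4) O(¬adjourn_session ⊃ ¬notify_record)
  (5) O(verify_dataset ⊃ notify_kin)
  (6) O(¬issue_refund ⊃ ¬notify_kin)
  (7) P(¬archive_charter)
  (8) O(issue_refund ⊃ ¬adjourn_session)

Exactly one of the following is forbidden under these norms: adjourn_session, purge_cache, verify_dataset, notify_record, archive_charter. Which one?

Premise 2, F(¬notify_record), is equivalent to O(notify_record).
Premise 4, O(¬adjourn_session ⊃ ¬notify_record), contraposes to O(notify_record ⊃ adjourn_session); with O(notify_record) we get O(adjourn_session).
The contrapositive of premise 8 (O(issue_refund ⊃ ¬adjourn_session)) is O(adjourn_session ⊃ ¬issue_refund), and O(adjourn_session) is already established, so O(¬issue_refund).
With premise 6, O(¬issue_refund ⊃ ¬notify_kin), the K-axiom yields O(¬notify_kin).
The contrapositive of premise 5 (O(verify_dataset ⊃ notify_kin)) is O(¬notify_kin ⊃ ¬verify_dataset), and O(¬notify_kin) is already established, so O(¬verify_dataset).
So O(¬verify_dataset) holds, i.e. verify_dataset is forbidden. None of the other listed options is forbidden under the premises.

verify_dataset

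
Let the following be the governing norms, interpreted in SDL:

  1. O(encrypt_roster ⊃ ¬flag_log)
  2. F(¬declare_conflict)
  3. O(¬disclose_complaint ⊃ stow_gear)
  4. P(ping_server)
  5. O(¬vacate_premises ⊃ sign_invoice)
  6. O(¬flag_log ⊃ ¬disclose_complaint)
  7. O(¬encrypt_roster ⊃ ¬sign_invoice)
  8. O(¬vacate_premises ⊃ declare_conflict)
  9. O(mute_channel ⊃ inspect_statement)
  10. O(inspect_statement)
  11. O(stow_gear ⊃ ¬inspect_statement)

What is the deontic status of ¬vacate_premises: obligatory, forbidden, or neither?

Premise 10 gives O(inspect_statement).
Premise 11, O(stow_gear ⊃ ¬inspect_statement), contraposes to O(inspect_statement ⊃ ¬stow_gear); with O(inspect_statement) we get O(¬stow_gear).
Premise 3, O(¬disclose_complaint ⊃ stow_gear), contraposes to O(¬stow_gear ⊃ disclose_complaint); with O(¬stow_gear) we get O(disclose_complaint).
The contrapositive of premise 6 (O(¬flag_log ⊃ ¬disclose_complaint)) is O(disclose_complaint ⊃ flag_log), and O(disclose_complaint) is already established, so O(flag_log).
Premise 1, O(encrypt_roster ⊃ ¬flag_log), contraposes to O(flag_log ⊃ ¬encrypt_roster); with O(flag_log) we get O(¬encrypt_roster).
Premise 7 is O(¬encrypt_roster ⊃ ¬sign_invoice); since O(¬encrypt_roster), deontic closure gives O(¬sign_invoice).
Premise 5, O(¬vacate_premises ⊃ sign_invoice), contraposes to O(¬sign_invoice ⊃ vacate_premises); with O(¬sign_invoice) we get O(vacate_premises).
Premises 2, 4, 8, 9 do not contribute to this derivation.
Thus O(vacate_premises), which is F(¬vacate_premises): ¬vacate_premises is forbidden.

Forbidden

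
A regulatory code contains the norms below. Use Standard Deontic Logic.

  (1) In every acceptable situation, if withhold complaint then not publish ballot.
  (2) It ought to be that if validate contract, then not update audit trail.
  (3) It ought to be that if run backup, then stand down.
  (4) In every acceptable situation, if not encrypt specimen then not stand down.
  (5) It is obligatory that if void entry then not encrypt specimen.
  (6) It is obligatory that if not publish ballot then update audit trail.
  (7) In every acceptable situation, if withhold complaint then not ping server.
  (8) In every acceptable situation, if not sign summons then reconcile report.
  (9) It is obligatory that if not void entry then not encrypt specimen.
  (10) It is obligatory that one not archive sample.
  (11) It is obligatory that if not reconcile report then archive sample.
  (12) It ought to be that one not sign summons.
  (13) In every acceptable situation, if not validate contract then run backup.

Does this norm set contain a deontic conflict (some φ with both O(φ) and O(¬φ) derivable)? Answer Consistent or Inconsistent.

Consistent

Premise 11 is O(¬reconcile_report → archive_sample), but O(¬reconcile_report) is not derivable from the premises, so it does not yield O(archive_sample).
So O(archive_sample) is not derivable, and the apparent clash with O(¬archive_sample) does not arise.
A world satisfying every obligation exists (e.g. archive_sample=false, encrypt_specimen=false, ping_server=false, publish_ballot=true, reconcile_report=true, run_backup=false, sign_summons=false, stand_down=false, update_audit_trail=false, validate_contract=true, void_entry=false, withhold_complaint=false); no atom is both obligatory and forbidden, so the set is consistent.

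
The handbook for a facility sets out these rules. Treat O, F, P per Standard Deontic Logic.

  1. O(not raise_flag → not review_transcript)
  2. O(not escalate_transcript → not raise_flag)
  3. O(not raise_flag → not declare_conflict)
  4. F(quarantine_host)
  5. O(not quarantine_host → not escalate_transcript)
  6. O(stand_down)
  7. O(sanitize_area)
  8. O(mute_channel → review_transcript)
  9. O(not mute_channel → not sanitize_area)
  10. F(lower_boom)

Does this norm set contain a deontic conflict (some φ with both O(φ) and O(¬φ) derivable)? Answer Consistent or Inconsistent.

Premise 7 gives O(sanitize_area).
The contrapositive of premise 9 (O(not mute_channel → not sanitize_area)) is O(sanitize_area → mute_channel), and O(sanitize_area) is already established, so O(mute_channel).
With premise 8, O(mute_channel → review_transcript), the K-axiom yields O(review_transcript).
The contrapositive of premise 1 (O(not raise_flag → not review_transcript)) is O(review_transcript → raise_flag), and O(review_transcript) is already established, so O(raise_flag).
The contrapositive of premise 2 (O(not escalate_transcript → not raise_flag)) is O(raise_flag → escalate_transcript), and O(raise_flag) is already established, so O(escalate_transcript).
Premise 5, O(not quarantine_host → not escalate_transcript), contraposes to O(escalate_transcript → quarantine_host); with O(escalate_transcript) we get O(quarantine_host).
However, F(quarantine_host) at premise 4 amounts to O(not quarantine_host).
We now have both O(quarantine_host) and O(not quarantine_host) — quarantine_host is simultaneously obligatory and forbidden, violating the D-axiom.

Inconsistent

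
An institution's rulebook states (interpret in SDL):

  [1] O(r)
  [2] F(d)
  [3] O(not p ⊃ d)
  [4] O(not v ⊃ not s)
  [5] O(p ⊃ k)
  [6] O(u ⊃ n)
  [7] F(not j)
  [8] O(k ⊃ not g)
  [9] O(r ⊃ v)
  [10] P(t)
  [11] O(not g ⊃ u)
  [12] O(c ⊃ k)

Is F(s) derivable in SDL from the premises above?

No

Premise 4 is O(not v ⊃ not s), but O(not v) is not derivable from the premises, so it does not yield O(not s).
No other premise forces O(not s). An ideal world satisfying every premise can still have s true, so F(s) is not derivable.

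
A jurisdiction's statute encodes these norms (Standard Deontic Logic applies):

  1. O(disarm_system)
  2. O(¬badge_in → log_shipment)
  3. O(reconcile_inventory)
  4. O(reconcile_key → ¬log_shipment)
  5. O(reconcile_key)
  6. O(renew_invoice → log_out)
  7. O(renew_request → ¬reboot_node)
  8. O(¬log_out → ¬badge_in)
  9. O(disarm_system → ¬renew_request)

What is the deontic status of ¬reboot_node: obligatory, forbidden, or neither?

Neither

Premise 7 is O(renew_request → ¬reboot_node), but O(renew_request) is not derivable from the premises, so it does not yield O(¬reboot_node).
No premise or chain of K-axiom applications forces O(¬reboot_node), and none forces O(reboot_node). So ¬reboot_node is neither obligatory nor forbidden under these norms.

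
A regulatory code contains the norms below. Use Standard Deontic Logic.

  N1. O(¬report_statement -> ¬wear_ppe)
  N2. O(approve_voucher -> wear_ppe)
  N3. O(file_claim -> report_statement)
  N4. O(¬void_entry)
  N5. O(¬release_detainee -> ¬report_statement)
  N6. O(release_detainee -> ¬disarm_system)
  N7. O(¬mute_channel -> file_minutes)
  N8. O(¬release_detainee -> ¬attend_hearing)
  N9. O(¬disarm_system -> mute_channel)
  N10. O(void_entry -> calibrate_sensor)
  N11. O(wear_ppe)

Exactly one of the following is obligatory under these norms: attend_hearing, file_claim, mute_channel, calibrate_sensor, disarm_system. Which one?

mute_channel

Premise 11 gives O(wear_ppe).
The contrapositive of premise 1 (O(¬report_statement -> ¬wear_ppe)) is O(wear_ppe -> report_statement), and O(wear_ppe) is already established, so O(report_statement).
Premise 5, O(¬release_detainee -> ¬report_statement), contraposes to O(report_statement -> release_detainee); with O(report_statement) we get O(release_detainee).
Applying K to premise 6 (O(release_detainee -> ¬disarm_system)) and O(release_detainee) yields O(¬disarm_system).
Premise 9 is O(¬disarm_system -> mute_channel); since O(¬disarm_system), deontic closure gives O(mute_channel).
So O(mute_channel) holds — mute_channel is obligatory. None of the other listed options is made obligatory by any chain of premises.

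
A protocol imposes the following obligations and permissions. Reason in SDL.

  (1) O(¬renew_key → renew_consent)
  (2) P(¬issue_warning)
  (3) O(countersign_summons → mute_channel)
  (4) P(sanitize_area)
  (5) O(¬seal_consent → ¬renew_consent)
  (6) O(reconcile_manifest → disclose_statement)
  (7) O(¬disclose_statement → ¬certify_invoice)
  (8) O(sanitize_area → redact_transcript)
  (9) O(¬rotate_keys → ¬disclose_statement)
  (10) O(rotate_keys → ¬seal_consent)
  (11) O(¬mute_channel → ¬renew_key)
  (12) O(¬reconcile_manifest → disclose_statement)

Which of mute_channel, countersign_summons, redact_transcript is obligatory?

mute_channel

Premises 12 and 6 cover both cases: O(¬reconcile_manifest → disclose_statement) and O(reconcile_manifest → disclose_statement). Since ¬reconcile_manifest ∨ reconcile_manifest is a tautology, O(disclose_statement) follows.
Premise 9, O(¬rotate_keys → ¬disclose_statement), contraposes to O(disclose_statement → rotate_keys); with O(disclose_statement) we get O(rotate_keys).
With premise 10, O(rotate_keys → ¬seal_consent), the K-axiom yields O(¬seal_consent).
With premise 5, O(¬seal_consent → ¬renew_consent), the K-axiom yields O(¬renew_consent).
The contrapositive of premise 1 (O(¬renew_key → renew_consent)) is O(¬renew_consent → renew_key), and O(¬renew_consent) is already established, so O(renew_key).
The contrapositive of premise 11 (O(¬mute_channel → ¬renew_key)) is O(renew_key → mute_channel), and O(renew_key) is already established, so O(mute_channel).
So O(mute_channel) holds — mute_channel is obligatory. None of the other listed options is made obligatory by any chain of premises.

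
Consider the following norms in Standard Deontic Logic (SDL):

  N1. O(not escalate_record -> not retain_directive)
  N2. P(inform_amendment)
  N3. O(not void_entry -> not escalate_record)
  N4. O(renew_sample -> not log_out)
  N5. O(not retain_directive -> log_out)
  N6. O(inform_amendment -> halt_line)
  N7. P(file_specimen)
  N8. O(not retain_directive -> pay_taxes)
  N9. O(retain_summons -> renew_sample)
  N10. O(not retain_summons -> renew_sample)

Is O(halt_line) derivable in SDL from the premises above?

Premise 6 is O(inform_amendment -> halt_line), but O(inform_amendment) is not derivable from the premises (the permission P(inform_amendment) asserts only not O(not inform_amendment), not O(inform_amendment)), so it does not yield O(halt_line).
No other premise forces O(halt_line). An ideal world satisfying every premise can still have halt_line false, so O(halt_line) is not derivable.

No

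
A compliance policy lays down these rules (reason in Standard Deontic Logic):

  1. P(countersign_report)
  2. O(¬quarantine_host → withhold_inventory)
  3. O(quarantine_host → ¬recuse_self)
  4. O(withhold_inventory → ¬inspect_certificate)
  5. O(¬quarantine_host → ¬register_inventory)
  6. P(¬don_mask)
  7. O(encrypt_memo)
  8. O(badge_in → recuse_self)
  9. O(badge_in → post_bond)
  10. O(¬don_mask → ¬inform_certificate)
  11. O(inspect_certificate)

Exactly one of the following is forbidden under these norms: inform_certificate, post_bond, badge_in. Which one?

Premise 11 gives O(inspect_certificate).
Premise 4 is O(withhold_inventory → ¬inspect_certificate); contrapositively O(inspect_certificate → ¬withhold_inventory). Since O(inspect_certificate) holds, K gives O(¬withhold_inventory).
Premise 2 is O(¬quarantine_host → withhold_inventory); contrapositively O(¬withhold_inventory → quarantine_host). Since O(¬withhold_inventory) holds, K gives O(quarantine_host).
With premise 3, O(quarantine_host → ¬recuse_self), the K-axiom yields O(¬recuse_self).
Premise 8, O(badge_in → recuse_self), contraposes to O(¬recuse_self → ¬badge_in); with O(¬recuse_self) we get O(¬badge_in).
So O(¬badge_in) holds, i.e. badge_in is forbidden. None of the other listed options is forbidden under the premises.

badge_in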